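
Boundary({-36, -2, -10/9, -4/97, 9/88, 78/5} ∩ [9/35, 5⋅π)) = {78/5}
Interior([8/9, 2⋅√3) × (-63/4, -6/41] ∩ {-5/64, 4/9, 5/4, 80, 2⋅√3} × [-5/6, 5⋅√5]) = ∅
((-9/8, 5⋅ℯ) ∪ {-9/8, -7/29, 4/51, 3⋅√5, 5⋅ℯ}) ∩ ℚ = ℚ ∩ [-9/8, 5⋅ℯ]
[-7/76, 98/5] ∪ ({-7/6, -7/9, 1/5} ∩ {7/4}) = [-7/76, 98/5]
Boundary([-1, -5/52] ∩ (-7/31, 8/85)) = {-7/31, -5/52}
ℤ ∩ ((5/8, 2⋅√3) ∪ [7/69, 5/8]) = {1, 2, 3}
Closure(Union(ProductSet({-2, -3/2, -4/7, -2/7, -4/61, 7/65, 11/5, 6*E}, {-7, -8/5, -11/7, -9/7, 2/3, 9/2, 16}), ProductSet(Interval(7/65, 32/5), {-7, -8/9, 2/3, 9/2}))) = Union(ProductSet({-2, -3/2, -4/7, -2/7, -4/61, 7/65, 11/5, 6*E}, {-7, -8/5, -11/7, -9/7, 2/3, 9/2, 16}), ProductSet(Interval(7/65, 32/5), {-7, -8/9, 2/3, 9/2}))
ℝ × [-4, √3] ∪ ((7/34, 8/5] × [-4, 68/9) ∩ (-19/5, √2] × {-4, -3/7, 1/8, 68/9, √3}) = ℝ × [-4, √3]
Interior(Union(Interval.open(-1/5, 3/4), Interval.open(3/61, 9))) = Interval.open(-1/5, 9)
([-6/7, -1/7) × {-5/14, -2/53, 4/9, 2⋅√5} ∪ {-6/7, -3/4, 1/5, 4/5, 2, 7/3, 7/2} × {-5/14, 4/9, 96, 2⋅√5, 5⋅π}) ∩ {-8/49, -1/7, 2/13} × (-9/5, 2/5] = {-8/49} × {-5/14, -2/53}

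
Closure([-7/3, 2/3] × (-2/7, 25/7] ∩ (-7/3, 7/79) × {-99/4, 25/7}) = [-7/3, 7/79] × {25/7}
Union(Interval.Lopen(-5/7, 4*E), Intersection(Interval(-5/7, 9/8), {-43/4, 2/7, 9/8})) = Interval.Lopen(-5/7, 4*E)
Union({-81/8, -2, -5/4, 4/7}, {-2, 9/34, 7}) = {-81/8, -2, -5/4, 9/34, 4/7, 7}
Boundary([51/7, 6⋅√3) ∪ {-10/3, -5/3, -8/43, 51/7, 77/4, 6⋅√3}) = {-10/3, -5/3, -8/43, 51/7, 77/4, 6⋅√3}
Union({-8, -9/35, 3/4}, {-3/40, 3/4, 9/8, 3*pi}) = {-8, -9/35, -3/40, 3/4, 9/8, 3*pi}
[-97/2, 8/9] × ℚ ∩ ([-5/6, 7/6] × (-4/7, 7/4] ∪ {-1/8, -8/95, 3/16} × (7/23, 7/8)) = [-5/6, 8/9] × (ℚ ∩ (-4/7, 7/4])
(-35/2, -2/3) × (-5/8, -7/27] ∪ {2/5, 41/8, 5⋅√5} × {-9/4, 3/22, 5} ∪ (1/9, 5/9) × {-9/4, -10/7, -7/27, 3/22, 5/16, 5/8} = ((-35/2, -2/3) × (-5/8, -7/27]) ∪ ({2/5, 41/8, 5⋅√5} × {-9/4, 3/22, 5}) ∪ ((1/9, 5/9) × {-9/4, -10/7, -7/27, 3/22, 5/16, 5/8})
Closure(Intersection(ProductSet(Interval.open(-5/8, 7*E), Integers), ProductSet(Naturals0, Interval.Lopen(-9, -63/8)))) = ProductSet(Range(0, 20, 1), Range(-8, -7, 1))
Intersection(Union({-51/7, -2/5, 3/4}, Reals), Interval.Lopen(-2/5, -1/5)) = Interval.Lopen(-2/5, -1/5)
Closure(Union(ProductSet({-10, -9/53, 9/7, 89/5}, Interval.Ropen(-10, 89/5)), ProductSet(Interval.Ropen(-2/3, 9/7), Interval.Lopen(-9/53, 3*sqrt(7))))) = Union(ProductSet({-2/3, 9/7}, Interval(-9/53, 3*sqrt(7))), ProductSet({-10, -9/53, 9/7, 89/5}, Interval(-10, 89/5)), ProductSet(Interval(-2/3, 9/7), {-9/53, 3*sqrt(7)}), ProductSet(Interval.Ropen(-2/3, 9/7), Interval.Lopen(-9/53, 3*sqrt(7))))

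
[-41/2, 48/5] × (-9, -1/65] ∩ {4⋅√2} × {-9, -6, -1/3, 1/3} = {4⋅√2} × {-6, -1/3}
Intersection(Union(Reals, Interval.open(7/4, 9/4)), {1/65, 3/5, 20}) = {1/65, 3/5, 20}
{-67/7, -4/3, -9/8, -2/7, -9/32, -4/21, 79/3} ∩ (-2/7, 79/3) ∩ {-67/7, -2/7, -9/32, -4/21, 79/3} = {-9/32, -4/21}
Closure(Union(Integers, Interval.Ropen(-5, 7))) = Union(Integers, Interval(-5, 7))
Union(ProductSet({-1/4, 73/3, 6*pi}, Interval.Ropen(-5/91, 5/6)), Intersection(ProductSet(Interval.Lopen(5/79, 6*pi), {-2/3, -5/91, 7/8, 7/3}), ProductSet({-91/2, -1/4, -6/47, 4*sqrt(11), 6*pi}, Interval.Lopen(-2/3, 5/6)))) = Union(ProductSet({4*sqrt(11), 6*pi}, {-5/91}), ProductSet({-1/4, 73/3, 6*pi}, Interval.Ropen(-5/91, 5/6)))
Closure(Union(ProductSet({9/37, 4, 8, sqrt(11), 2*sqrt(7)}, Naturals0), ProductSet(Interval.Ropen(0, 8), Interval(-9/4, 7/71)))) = Union(ProductSet({8}, Naturals0), ProductSet({9/37, 4, 8, sqrt(11), 2*sqrt(7)}, Union(Complement(Naturals0, Interval.open(-9/4, 7/71)), Naturals0)), ProductSet(Interval(0, 8), Interval(-9/4, 7/71)))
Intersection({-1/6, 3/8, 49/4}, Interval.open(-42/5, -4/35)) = {-1/6}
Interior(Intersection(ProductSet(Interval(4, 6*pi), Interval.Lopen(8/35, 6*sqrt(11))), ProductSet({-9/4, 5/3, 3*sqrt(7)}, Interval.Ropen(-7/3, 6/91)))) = EmptySet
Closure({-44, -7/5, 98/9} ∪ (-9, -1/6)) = {-44, 98/9} ∪ [-9, -1/6]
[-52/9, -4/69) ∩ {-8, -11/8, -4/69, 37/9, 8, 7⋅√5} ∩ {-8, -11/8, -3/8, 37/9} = {-11/8}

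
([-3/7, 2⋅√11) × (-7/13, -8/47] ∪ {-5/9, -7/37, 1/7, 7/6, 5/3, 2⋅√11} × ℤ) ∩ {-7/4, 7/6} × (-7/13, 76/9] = {7/6} × ((-7/13, -8/47] ∪ {0, 1, …, 8})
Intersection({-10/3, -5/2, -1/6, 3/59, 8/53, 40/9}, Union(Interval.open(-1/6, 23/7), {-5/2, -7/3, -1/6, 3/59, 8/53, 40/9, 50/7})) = {-5/2, -1/6, 3/59, 8/53, 40/9}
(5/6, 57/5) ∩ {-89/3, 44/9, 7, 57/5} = {44/9, 7}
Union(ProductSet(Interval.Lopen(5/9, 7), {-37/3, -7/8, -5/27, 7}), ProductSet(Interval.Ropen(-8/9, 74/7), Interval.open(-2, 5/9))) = Union(ProductSet(Interval.Ropen(-8/9, 74/7), Interval.open(-2, 5/9)), ProductSet(Interval.Lopen(5/9, 7), {-37/3, -7/8, -5/27, 7}))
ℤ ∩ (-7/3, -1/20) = {-2, -1}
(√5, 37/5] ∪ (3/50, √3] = (3/50, √3] ∪ (√5, 37/5]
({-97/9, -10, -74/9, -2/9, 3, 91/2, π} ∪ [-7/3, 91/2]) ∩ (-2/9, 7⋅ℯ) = (-2/9, 7⋅ℯ)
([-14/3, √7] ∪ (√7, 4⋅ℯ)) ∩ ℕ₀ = {0, 1, …, 10}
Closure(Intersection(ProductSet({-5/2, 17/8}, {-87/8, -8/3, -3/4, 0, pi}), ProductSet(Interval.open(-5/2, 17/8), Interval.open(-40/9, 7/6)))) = EmptySet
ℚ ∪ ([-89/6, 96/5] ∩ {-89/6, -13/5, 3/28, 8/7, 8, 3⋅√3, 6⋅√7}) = ℚ ∪ {3⋅√3, 6⋅√7}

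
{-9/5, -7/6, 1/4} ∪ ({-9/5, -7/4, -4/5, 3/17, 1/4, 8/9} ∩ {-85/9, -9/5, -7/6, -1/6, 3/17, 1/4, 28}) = {-9/5, -7/6, 3/17, 1/4}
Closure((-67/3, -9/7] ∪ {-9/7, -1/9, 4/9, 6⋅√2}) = [-67/3, -9/7] ∪ {-1/9, 4/9, 6⋅√2}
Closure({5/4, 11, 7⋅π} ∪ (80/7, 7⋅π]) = {5/4, 11} ∪ [80/7, 7⋅π]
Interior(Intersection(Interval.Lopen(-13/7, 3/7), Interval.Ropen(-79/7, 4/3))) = Interval.open(-13/7, 3/7)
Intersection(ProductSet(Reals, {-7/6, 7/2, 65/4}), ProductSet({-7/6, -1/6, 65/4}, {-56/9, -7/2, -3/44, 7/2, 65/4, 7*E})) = ProductSet({-7/6, -1/6, 65/4}, {7/2, 65/4})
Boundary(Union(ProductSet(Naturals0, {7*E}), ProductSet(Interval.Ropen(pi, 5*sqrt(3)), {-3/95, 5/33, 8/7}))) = Union(ProductSet(Interval(pi, 5*sqrt(3)), {-3/95, 5/33, 8/7}), ProductSet(Naturals0, {7*E}))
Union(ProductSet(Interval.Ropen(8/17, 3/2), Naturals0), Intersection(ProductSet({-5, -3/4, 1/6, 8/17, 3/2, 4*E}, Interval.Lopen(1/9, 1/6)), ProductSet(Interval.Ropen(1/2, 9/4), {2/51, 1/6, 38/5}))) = Union(ProductSet({3/2}, {1/6}), ProductSet(Interval.Ropen(8/17, 3/2), Naturals0))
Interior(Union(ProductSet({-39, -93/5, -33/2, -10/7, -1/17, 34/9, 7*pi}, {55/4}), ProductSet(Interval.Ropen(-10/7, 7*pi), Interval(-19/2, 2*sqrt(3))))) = ProductSet(Interval.open(-10/7, 7*pi), Interval.open(-19/2, 2*sqrt(3)))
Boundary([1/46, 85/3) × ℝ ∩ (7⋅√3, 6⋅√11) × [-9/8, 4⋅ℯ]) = ({6⋅√11, 7⋅√3} × [-9/8, 4⋅ℯ]) ∪ ([7⋅√3, 6⋅√11] × {-9/8, 4⋅ℯ})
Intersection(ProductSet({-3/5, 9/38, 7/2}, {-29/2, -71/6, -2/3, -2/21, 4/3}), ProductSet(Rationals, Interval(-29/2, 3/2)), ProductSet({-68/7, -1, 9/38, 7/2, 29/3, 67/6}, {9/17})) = EmptySet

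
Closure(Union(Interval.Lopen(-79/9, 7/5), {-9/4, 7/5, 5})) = Union({5}, Interval(-79/9, 7/5))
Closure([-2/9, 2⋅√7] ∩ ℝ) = [-2/9, 2⋅√7]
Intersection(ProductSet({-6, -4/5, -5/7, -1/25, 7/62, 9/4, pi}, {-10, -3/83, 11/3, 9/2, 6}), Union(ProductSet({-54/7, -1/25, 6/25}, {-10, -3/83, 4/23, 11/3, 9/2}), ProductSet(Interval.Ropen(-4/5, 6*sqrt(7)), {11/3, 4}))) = Union(ProductSet({-1/25}, {-10, -3/83, 11/3, 9/2}), ProductSet({-4/5, -5/7, -1/25, 7/62, 9/4, pi}, {11/3}))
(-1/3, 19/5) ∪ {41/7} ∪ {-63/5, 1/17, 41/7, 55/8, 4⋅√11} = {-63/5, 41/7, 55/8, 4⋅√11} ∪ (-1/3, 19/5)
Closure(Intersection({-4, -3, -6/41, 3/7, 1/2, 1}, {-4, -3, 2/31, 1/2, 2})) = {-4, -3, 1/2}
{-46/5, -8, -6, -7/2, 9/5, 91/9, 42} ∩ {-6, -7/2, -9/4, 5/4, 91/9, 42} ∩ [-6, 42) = {-6, -7/2, 91/9}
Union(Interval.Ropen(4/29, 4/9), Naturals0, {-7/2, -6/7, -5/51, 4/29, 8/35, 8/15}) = Union({-7/2, -6/7, -5/51, 8/15}, Interval.Ropen(4/29, 4/9), Naturals0)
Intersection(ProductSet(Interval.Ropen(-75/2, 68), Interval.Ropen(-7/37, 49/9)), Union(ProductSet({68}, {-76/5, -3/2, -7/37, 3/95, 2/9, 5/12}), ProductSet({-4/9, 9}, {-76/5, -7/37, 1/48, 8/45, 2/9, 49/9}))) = ProductSet({-4/9, 9}, {-7/37, 1/48, 8/45, 2/9})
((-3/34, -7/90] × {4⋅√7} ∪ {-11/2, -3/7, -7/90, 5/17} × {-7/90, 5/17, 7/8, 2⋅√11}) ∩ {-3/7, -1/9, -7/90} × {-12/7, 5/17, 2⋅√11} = {-3/7, -7/90} × {5/17, 2⋅√11}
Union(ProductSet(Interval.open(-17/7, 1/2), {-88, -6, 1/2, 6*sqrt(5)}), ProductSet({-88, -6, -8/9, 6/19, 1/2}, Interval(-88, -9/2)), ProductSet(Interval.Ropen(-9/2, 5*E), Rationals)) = Union(ProductSet({-88, -6, -8/9, 6/19, 1/2}, Interval(-88, -9/2)), ProductSet(Interval.Ropen(-9/2, 5*E), Rationals), ProductSet(Interval.open(-17/7, 1/2), {-88, -6, 1/2, 6*sqrt(5)}))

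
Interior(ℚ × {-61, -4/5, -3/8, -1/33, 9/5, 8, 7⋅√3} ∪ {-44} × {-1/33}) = ∅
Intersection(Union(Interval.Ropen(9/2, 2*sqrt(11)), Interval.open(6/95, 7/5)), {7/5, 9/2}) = {9/2}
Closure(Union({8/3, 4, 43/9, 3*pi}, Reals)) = Reals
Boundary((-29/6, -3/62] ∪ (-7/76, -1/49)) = {-29/6, -1/49}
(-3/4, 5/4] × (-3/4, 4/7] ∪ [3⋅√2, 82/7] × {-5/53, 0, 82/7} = ((-3/4, 5/4] × (-3/4, 4/7]) ∪ ([3⋅√2, 82/7] × {-5/53, 0, 82/7})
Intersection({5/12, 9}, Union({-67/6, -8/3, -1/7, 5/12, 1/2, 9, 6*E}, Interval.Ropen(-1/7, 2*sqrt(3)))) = {5/12, 9}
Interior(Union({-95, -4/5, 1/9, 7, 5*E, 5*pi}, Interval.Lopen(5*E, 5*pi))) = Interval.open(5*E, 5*pi)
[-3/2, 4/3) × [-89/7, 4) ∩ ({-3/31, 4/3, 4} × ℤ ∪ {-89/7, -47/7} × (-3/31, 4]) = {-3/31} × {-12, -11, …, 3}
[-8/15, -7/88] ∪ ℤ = ℤ ∪ [-8/15, -7/88]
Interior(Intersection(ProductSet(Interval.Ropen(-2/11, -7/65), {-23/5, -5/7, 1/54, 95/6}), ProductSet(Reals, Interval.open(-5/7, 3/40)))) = EmptySet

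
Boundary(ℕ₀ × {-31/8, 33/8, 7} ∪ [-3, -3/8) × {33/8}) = (ℕ₀ × {-31/8, 33/8, 7}) ∪ ([-3, -3/8] × {33/8})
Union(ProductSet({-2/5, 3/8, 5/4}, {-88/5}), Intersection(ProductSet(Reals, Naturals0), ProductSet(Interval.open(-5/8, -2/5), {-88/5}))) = ProductSet({-2/5, 3/8, 5/4}, {-88/5})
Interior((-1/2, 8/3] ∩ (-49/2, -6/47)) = (-1/2, -6/47)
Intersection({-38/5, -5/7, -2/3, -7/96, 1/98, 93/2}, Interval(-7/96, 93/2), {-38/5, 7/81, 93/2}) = {93/2}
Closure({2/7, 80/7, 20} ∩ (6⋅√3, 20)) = {80/7}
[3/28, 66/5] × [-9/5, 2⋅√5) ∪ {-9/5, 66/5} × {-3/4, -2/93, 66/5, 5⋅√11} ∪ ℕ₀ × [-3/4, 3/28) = (ℕ₀ × [-3/4, 3/28)) ∪ ({-9/5, 66/5} × {-3/4, -2/93, 66/5, 5⋅√11}) ∪ ([3/28, 66/5] × [-9/5, 2⋅√5))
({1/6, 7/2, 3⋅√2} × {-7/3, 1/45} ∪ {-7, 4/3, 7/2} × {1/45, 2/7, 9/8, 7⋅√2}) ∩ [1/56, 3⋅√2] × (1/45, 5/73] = ∅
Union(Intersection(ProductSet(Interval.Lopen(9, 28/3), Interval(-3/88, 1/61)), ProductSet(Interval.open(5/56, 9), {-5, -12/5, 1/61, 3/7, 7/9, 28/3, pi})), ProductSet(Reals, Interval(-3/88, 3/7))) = ProductSet(Reals, Interval(-3/88, 3/7))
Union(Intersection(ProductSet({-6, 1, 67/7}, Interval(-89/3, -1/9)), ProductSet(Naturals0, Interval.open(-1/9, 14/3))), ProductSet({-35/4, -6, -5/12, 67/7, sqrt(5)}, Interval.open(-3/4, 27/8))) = ProductSet({-35/4, -6, -5/12, 67/7, sqrt(5)}, Interval.open(-3/4, 27/8))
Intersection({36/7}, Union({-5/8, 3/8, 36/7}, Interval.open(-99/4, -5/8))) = {36/7}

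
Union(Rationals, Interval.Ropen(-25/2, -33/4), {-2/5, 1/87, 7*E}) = Union({7*E}, Interval(-25/2, -33/4), Rationals)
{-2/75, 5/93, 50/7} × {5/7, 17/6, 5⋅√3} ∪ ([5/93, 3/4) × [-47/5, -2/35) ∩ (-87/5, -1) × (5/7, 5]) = {-2/75, 5/93, 50/7} × {5/7, 17/6, 5⋅√3}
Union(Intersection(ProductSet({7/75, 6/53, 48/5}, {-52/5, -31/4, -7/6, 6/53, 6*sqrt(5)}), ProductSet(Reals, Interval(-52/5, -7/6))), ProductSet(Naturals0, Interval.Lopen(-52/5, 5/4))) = Union(ProductSet({7/75, 6/53, 48/5}, {-52/5, -31/4, -7/6}), ProductSet(Naturals0, Interval.Lopen(-52/5, 5/4)))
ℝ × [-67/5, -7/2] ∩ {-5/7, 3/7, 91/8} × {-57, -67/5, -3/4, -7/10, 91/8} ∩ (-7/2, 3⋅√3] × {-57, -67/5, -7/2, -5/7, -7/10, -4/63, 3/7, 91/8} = {-5/7, 3/7} × {-67/5}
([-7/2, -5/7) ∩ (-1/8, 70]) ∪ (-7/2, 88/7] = (-7/2, 88/7]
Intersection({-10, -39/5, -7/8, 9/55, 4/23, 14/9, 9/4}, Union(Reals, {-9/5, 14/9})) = {-10, -39/5, -7/8, 9/55, 4/23, 14/9, 9/4}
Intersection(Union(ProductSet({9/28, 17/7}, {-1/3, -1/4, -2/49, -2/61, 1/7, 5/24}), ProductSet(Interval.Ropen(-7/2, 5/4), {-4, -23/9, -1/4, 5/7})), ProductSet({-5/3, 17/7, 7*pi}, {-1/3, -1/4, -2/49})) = Union(ProductSet({-5/3}, {-1/4}), ProductSet({17/7}, {-1/3, -1/4, -2/49}))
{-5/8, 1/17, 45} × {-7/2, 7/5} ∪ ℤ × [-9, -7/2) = (ℤ × [-9, -7/2)) ∪ ({-5/8, 1/17, 45} × {-7/2, 7/5})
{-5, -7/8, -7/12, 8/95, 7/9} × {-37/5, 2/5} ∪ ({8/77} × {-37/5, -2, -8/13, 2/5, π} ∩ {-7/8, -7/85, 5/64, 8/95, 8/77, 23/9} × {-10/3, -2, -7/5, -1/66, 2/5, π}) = ({8/77} × {-2, 2/5, π}) ∪ ({-5, -7/8, -7/12, 8/95, 7/9} × {-37/5, 2/5})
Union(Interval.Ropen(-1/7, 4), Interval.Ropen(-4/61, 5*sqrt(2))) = Interval.Ropen(-1/7, 5*sqrt(2))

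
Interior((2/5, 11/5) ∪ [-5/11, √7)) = (-5/11, √7)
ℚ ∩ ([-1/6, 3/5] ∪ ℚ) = ℚ ∪ (ℚ ∩ [-1/6, 3/5])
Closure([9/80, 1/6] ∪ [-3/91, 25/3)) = [-3/91, 25/3]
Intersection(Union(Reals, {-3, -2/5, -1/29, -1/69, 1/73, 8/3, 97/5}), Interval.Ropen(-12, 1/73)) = Interval.Ropen(-12, 1/73)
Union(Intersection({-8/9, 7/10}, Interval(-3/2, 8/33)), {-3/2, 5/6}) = {-3/2, -8/9, 5/6}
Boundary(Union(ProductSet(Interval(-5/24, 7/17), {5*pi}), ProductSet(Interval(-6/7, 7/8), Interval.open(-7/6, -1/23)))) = Union(ProductSet({-6/7, 7/8}, Interval(-7/6, -1/23)), ProductSet(Interval(-6/7, 7/8), {-7/6, -1/23}), ProductSet(Interval(-5/24, 7/17), {5*pi}))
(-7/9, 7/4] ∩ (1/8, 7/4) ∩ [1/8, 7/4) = (1/8, 7/4)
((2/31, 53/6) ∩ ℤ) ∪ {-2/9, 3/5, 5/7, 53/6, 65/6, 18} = {-2/9, 3/5, 5/7, 53/6, 65/6, 18} ∪ {1, 2, …, 8}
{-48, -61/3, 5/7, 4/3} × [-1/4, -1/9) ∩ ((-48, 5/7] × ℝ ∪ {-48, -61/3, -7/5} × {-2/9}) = ({-48, -61/3} × {-2/9}) ∪ ({-61/3, 5/7} × [-1/4, -1/9))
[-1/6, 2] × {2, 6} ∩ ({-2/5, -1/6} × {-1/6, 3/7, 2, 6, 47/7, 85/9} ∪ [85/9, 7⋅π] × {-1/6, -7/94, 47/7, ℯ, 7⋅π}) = {-1/6} × {2, 6}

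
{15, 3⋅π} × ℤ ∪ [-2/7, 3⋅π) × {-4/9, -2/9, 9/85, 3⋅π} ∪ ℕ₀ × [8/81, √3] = ({15, 3⋅π} × ℤ) ∪ (ℕ₀ × [8/81, √3]) ∪ ([-2/7, 3⋅π) × {-4/9, -2/9, 9/85, 3⋅π})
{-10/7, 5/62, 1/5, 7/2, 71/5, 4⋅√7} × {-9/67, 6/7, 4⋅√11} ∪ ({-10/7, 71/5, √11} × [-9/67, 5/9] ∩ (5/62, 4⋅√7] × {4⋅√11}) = {-10/7, 5/62, 1/5, 7/2, 71/5, 4⋅√7} × {-9/67, 6/7, 4⋅√11}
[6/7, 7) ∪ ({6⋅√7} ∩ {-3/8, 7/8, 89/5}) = [6/7, 7)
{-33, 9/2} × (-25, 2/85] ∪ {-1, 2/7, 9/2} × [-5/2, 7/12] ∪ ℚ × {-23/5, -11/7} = (ℚ × {-23/5, -11/7}) ∪ ({-33, 9/2} × (-25, 2/85]) ∪ ({-1, 2/7, 9/2} × [-5/2, 7/12])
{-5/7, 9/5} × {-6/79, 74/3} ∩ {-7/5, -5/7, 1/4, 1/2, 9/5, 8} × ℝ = {-5/7, 9/5} × {-6/79, 74/3}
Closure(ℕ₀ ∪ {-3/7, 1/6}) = {-3/7, 1/6} ∪ ℕ₀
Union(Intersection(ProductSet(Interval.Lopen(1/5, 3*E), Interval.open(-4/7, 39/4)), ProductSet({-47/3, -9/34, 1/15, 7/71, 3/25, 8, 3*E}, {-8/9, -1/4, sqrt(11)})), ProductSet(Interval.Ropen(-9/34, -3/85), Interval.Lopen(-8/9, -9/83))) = Union(ProductSet({8, 3*E}, {-1/4, sqrt(11)}), ProductSet(Interval.Ropen(-9/34, -3/85), Interval.Lopen(-8/9, -9/83)))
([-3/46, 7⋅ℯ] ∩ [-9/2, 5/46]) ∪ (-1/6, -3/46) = (-1/6, 5/46]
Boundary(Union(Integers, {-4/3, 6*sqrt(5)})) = Union({-4/3, 6*sqrt(5)}, Integers)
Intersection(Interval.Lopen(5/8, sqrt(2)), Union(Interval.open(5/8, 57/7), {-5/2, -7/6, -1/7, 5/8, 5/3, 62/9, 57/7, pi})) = Interval.Lopen(5/8, sqrt(2))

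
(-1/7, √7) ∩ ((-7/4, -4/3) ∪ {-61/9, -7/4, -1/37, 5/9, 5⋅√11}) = {-1/37, 5/9}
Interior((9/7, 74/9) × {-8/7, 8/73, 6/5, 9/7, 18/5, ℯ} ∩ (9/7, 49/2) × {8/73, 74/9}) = ∅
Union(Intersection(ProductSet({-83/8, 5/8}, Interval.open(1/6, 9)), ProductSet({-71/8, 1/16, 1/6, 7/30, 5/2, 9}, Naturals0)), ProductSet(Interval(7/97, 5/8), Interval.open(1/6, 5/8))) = ProductSet(Interval(7/97, 5/8), Interval.open(1/6, 5/8))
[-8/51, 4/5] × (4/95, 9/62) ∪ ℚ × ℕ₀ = (ℚ × ℕ₀) ∪ ([-8/51, 4/5] × (4/95, 9/62))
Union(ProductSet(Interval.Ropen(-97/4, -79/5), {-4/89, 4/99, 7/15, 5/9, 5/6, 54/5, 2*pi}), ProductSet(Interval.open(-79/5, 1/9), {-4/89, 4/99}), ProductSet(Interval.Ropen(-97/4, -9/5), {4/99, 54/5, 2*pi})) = Union(ProductSet(Interval.Ropen(-97/4, -79/5), {-4/89, 4/99, 7/15, 5/9, 5/6, 54/5, 2*pi}), ProductSet(Interval.Ropen(-97/4, -9/5), {4/99, 54/5, 2*pi}), ProductSet(Interval.open(-79/5, 1/9), {-4/89, 4/99}))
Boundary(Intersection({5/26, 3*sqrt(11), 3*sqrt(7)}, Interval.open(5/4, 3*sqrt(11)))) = {3*sqrt(7)}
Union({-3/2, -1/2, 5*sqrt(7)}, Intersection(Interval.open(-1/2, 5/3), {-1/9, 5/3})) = {-3/2, -1/2, -1/9, 5*sqrt(7)}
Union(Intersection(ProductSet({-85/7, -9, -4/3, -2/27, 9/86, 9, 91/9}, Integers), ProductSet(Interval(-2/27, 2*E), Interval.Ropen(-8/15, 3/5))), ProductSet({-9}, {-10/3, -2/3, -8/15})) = Union(ProductSet({-9}, {-10/3, -2/3, -8/15}), ProductSet({-2/27, 9/86}, Range(0, 1, 1)))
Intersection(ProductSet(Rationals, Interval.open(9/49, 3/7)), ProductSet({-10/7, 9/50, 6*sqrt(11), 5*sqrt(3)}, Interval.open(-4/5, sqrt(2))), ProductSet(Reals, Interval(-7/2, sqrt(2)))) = ProductSet({-10/7, 9/50}, Interval.open(9/49, 3/7))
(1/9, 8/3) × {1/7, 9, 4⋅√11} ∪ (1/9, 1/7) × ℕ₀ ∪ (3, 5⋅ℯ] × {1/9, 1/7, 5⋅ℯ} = ((1/9, 1/7) × ℕ₀) ∪ ((1/9, 8/3) × {1/7, 9, 4⋅√11}) ∪ ((3, 5⋅ℯ] × {1/9, 1/7, 5⋅ℯ})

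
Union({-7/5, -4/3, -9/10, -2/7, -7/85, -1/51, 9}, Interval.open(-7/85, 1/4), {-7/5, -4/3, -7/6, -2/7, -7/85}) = Union({-7/5, -4/3, -7/6, -9/10, -2/7, 9}, Interval.Ropen(-7/85, 1/4))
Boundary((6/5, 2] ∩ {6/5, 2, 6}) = {2}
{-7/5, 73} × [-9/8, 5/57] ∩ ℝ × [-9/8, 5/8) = {-7/5, 73} × [-9/8, 5/57]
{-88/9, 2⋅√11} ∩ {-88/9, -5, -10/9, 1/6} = {-88/9}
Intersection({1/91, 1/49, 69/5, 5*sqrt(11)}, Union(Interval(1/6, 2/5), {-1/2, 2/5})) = EmptySet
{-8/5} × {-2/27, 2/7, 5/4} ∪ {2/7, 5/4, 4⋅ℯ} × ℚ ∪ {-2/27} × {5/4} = ({-2/27} × {5/4}) ∪ ({-8/5} × {-2/27, 2/7, 5/4}) ∪ ({2/7, 5/4, 4⋅ℯ} × ℚ)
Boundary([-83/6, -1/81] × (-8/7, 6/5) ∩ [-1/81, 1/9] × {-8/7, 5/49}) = {-1/81} × {5/49}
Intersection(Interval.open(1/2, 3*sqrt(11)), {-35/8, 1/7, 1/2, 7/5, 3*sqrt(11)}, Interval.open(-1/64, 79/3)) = {7/5}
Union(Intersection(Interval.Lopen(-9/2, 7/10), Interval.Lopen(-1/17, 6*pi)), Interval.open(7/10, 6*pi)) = Interval.open(-1/17, 6*pi)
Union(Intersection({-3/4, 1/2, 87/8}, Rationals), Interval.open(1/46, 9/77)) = Union({-3/4, 1/2, 87/8}, Interval.open(1/46, 9/77))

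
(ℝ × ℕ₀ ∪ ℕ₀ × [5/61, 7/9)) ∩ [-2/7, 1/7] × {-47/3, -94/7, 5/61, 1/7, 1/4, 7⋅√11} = {0} × {5/61, 1/7, 1/4}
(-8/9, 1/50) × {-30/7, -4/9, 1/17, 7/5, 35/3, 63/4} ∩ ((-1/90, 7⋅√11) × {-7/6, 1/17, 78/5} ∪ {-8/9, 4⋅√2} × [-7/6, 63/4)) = (-1/90, 1/50) × {1/17}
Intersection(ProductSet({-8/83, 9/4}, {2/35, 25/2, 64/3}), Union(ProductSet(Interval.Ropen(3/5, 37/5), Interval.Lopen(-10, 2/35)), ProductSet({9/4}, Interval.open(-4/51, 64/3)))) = ProductSet({9/4}, {2/35, 25/2})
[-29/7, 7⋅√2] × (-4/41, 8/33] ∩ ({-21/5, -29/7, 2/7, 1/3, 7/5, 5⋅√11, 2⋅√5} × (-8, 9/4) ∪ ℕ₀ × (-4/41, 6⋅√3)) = ({-29/7, 2/7, 1/3, 7/5, 2⋅√5} ∪ {0, 1, …, 9}) × (-4/41, 8/33]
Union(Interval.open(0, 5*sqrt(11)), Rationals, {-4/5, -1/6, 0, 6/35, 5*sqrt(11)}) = Union(Interval(0, 5*sqrt(11)), Rationals)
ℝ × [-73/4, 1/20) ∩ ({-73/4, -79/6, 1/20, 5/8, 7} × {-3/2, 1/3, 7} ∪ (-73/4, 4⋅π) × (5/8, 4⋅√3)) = {-73/4, -79/6, 1/20, 5/8, 7} × {-3/2}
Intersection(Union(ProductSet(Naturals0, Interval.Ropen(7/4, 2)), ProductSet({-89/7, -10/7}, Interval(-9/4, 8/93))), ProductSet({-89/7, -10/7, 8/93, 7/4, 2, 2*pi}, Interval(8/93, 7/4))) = Union(ProductSet({2}, {7/4}), ProductSet({-89/7, -10/7}, {8/93}))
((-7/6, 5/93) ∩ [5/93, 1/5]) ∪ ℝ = ℝ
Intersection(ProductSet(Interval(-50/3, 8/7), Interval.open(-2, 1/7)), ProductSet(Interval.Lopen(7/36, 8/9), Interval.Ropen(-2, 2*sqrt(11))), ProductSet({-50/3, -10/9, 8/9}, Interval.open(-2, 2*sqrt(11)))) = ProductSet({8/9}, Interval.open(-2, 1/7))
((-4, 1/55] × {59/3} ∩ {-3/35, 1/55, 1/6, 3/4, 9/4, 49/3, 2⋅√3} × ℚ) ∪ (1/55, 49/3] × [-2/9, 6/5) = ({-3/35, 1/55} × {59/3}) ∪ ((1/55, 49/3] × [-2/9, 6/5))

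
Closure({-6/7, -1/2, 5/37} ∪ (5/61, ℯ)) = {-6/7, -1/2} ∪ [5/61, ℯ]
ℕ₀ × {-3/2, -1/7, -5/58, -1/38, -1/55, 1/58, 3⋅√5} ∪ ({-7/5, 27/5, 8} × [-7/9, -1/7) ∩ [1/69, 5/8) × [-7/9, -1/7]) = ℕ₀ × {-3/2, -1/7, -5/58, -1/38, -1/55, 1/58, 3⋅√5}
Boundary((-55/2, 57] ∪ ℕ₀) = {-55/2} ∪ (ℕ₀ \ (-55/2, 57))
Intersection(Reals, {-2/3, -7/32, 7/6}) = {-2/3, -7/32, 7/6}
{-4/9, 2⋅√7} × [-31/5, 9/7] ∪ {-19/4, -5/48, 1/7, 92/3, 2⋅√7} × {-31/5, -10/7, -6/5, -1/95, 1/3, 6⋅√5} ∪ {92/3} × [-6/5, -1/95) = ({92/3} × [-6/5, -1/95)) ∪ ({-4/9, 2⋅√7} × [-31/5, 9/7]) ∪ ({-19/4, -5/48, 1/7, 92/3, 2⋅√7} × {-31/5, -10/7, -6/5, -1/95, 1/3, 6⋅√5})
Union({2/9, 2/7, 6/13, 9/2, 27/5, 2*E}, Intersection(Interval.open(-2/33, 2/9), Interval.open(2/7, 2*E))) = {2/9, 2/7, 6/13, 9/2, 27/5, 2*E}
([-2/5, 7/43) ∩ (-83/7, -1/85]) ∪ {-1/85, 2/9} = [-2/5, -1/85] ∪ {2/9}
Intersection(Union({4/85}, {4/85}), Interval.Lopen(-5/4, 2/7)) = {4/85}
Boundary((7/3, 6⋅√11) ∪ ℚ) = (-∞, 7/3] ∪ [6⋅√11, ∞)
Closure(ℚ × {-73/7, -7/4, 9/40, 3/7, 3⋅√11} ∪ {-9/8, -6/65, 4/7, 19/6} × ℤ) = ({-9/8, -6/65, 4/7, 19/6} × ℤ) ∪ (ℝ × {-73/7, -7/4, 9/40, 3/7, 3⋅√11})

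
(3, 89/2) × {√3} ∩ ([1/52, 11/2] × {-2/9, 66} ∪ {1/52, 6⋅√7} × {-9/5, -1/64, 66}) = ∅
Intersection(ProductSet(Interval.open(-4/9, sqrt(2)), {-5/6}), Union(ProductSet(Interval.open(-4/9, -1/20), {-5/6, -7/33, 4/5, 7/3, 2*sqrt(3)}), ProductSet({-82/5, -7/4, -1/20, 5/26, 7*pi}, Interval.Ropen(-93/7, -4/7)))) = ProductSet(Union({5/26}, Interval.Lopen(-4/9, -1/20)), {-5/6})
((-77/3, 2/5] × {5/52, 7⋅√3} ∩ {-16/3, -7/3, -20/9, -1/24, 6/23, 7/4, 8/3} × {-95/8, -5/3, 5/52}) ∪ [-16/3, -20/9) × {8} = ([-16/3, -20/9) × {8}) ∪ ({-16/3, -7/3, -20/9, -1/24, 6/23} × {5/52})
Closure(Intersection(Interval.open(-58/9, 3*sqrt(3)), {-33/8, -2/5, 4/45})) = {-33/8, -2/5, 4/45}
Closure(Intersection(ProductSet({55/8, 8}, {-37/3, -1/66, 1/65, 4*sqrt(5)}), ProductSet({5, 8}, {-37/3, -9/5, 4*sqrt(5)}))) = ProductSet({8}, {-37/3, 4*sqrt(5)})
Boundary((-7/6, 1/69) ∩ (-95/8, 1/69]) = {-7/6, 1/69}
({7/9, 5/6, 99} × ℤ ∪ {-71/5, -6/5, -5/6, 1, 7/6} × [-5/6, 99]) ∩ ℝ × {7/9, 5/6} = {-71/5, -6/5, -5/6, 1, 7/6} × {7/9, 5/6}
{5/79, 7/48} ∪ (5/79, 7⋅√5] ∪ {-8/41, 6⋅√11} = {-8/41, 6⋅√11} ∪ [5/79, 7⋅√5]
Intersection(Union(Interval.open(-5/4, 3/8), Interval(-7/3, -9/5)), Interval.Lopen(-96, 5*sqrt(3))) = Union(Interval(-7/3, -9/5), Interval.open(-5/4, 3/8))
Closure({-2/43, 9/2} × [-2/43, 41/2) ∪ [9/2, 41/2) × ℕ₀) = ([9/2, 41/2] × ℕ₀) ∪ ({-2/43, 9/2} × [-2/43, 41/2])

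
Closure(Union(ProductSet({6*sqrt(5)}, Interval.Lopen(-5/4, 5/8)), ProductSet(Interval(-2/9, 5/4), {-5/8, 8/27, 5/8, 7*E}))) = Union(ProductSet({6*sqrt(5)}, Interval(-5/4, 5/8)), ProductSet(Interval(-2/9, 5/4), {-5/8, 8/27, 5/8, 7*E}))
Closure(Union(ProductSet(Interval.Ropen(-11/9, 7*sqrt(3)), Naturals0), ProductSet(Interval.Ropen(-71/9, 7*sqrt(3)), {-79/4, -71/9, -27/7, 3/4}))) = Union(ProductSet(Interval(-71/9, 7*sqrt(3)), {-79/4, -71/9, -27/7, 3/4}), ProductSet(Interval(-11/9, 7*sqrt(3)), Naturals0))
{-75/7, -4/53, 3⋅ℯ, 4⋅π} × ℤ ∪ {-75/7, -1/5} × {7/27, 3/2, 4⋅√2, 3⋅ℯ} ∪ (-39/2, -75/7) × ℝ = ((-39/2, -75/7) × ℝ) ∪ ({-75/7, -4/53, 3⋅ℯ, 4⋅π} × ℤ) ∪ ({-75/7, -1/5} × {7/27, 3/2, 4⋅√2, 3⋅ℯ})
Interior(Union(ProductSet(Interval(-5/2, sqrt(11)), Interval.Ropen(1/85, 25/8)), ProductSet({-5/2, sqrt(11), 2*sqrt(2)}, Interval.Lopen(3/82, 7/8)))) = ProductSet(Interval.open(-5/2, sqrt(11)), Interval.open(1/85, 25/8))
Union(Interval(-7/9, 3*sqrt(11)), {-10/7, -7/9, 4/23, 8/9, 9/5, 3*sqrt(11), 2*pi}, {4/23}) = Union({-10/7}, Interval(-7/9, 3*sqrt(11)))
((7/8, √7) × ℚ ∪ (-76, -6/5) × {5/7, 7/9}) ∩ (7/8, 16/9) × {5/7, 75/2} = (7/8, 16/9) × {5/7, 75/2}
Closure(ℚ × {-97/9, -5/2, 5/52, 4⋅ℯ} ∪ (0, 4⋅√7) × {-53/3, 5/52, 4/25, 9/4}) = (ℝ × {-97/9, -5/2, 5/52, 4⋅ℯ}) ∪ ([0, 4⋅√7] × {-53/3, 5/52, 4/25, 9/4})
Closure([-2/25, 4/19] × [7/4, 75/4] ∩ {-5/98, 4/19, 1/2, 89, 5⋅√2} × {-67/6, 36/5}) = {-5/98, 4/19} × {36/5}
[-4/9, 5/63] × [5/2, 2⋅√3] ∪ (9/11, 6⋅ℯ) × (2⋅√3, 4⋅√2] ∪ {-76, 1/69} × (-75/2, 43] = ({-76, 1/69} × (-75/2, 43]) ∪ ([-4/9, 5/63] × [5/2, 2⋅√3]) ∪ ((9/11, 6⋅ℯ) × (2⋅√3, 4⋅√2])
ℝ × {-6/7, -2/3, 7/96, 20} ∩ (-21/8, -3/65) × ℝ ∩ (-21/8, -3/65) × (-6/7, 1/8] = (-21/8, -3/65) × {-2/3, 7/96}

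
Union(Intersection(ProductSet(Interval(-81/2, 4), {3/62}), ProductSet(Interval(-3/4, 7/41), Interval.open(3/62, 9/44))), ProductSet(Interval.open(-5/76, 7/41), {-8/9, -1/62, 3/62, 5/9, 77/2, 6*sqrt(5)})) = ProductSet(Interval.open(-5/76, 7/41), {-8/9, -1/62, 3/62, 5/9, 77/2, 6*sqrt(5)})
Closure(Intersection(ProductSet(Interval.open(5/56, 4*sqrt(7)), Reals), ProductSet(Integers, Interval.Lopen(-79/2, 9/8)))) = ProductSet(Range(1, 11, 1), Interval(-79/2, 9/8))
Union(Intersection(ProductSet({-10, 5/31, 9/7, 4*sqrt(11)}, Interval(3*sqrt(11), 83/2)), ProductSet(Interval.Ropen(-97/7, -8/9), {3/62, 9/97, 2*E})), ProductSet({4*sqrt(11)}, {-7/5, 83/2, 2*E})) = ProductSet({4*sqrt(11)}, {-7/5, 83/2, 2*E})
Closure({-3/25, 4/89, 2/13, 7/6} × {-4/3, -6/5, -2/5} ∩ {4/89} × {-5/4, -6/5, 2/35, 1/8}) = {4/89} × {-6/5}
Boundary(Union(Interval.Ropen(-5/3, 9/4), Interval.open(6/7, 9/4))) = {-5/3, 9/4}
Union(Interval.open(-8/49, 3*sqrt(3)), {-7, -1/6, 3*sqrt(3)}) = Union({-7, -1/6}, Interval.Lopen(-8/49, 3*sqrt(3)))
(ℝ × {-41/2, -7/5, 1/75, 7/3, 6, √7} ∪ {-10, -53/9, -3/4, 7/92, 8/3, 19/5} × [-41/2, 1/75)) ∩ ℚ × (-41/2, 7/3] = (ℚ × {-7/5, 1/75, 7/3}) ∪ ({-10, -53/9, -3/4, 7/92, 8/3, 19/5} × (-41/2, 1/75))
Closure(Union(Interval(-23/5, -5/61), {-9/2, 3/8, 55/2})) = Union({3/8, 55/2}, Interval(-23/5, -5/61))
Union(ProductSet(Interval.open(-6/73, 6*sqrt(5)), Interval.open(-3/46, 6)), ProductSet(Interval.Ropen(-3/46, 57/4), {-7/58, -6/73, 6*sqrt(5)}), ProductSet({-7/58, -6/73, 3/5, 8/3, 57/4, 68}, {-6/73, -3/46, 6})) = Union(ProductSet({-7/58, -6/73, 3/5, 8/3, 57/4, 68}, {-6/73, -3/46, 6}), ProductSet(Interval.open(-6/73, 6*sqrt(5)), Interval.open(-3/46, 6)), ProductSet(Interval.Ropen(-3/46, 57/4), {-7/58, -6/73, 6*sqrt(5)}))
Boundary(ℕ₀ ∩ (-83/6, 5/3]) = {0, 1}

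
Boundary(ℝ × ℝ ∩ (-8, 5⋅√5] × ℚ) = [-8, 5⋅√5] × ℝ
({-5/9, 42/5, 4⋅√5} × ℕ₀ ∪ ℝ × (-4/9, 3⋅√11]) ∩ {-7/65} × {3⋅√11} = {-7/65} × {3⋅√11}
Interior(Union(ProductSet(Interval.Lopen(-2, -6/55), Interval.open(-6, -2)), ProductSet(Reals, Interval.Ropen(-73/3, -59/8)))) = Union(ProductSet(Interval(-oo, oo), Interval.open(-73/3, -59/8)), ProductSet(Interval.open(-2, -6/55), Interval.open(-6, -2)))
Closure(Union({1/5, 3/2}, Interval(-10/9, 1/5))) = Union({3/2}, Interval(-10/9, 1/5))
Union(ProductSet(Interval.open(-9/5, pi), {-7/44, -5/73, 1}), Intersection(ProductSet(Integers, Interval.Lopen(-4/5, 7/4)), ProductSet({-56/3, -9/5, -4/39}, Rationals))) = ProductSet(Interval.open(-9/5, pi), {-7/44, -5/73, 1})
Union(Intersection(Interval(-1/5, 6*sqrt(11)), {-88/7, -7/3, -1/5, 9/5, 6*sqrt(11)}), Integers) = Union({-1/5, 9/5, 6*sqrt(11)}, Integers)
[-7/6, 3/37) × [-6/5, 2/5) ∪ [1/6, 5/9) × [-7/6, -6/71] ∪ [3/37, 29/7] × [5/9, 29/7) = ([-7/6, 3/37) × [-6/5, 2/5)) ∪ ([3/37, 29/7] × [5/9, 29/7)) ∪ ([1/6, 5/9) × [-7/6, -6/71])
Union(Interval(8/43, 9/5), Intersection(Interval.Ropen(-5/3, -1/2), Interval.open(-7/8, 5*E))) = Union(Interval.open(-7/8, -1/2), Interval(8/43, 9/5))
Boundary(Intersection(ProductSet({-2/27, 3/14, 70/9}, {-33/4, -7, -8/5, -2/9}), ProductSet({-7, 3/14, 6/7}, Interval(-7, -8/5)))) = ProductSet({3/14}, {-7, -8/5})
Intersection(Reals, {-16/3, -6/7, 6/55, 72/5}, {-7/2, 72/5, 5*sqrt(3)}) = {72/5}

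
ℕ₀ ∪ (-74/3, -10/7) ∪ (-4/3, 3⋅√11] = (-74/3, -10/7) ∪ (-4/3, 3⋅√11] ∪ ℕ₀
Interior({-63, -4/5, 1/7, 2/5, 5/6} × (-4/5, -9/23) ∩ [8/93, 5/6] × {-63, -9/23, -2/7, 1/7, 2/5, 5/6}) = ∅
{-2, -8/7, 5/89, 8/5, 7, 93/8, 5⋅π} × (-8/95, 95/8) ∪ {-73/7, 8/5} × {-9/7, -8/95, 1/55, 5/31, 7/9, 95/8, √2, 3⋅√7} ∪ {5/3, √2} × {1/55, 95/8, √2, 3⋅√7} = ({-2, -8/7, 5/89, 8/5, 7, 93/8, 5⋅π} × (-8/95, 95/8)) ∪ ({5/3, √2} × {1/55, 95/8, √2, 3⋅√7}) ∪ ({-73/7, 8/5} × {-9/7, -8/95, 1/55, 5/31, 7/9, 95/8, √2, 3⋅√7})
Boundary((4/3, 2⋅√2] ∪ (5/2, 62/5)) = {4/3, 62/5}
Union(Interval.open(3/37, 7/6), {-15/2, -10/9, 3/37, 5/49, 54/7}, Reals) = Interval(-oo, oo)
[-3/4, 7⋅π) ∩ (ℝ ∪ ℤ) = [-3/4, 7⋅π)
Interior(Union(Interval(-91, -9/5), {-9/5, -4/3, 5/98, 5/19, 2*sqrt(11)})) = Interval.open(-91, -9/5)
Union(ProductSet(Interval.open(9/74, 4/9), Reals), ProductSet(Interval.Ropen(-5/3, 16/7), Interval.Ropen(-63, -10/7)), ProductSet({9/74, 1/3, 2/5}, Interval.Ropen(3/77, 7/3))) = Union(ProductSet({9/74, 1/3, 2/5}, Interval.Ropen(3/77, 7/3)), ProductSet(Interval.Ropen(-5/3, 16/7), Interval.Ropen(-63, -10/7)), ProductSet(Interval.open(9/74, 4/9), Reals))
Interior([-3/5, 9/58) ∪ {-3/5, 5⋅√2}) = (-3/5, 9/58)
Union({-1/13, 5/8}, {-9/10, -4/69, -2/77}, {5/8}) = {-9/10, -1/13, -4/69, -2/77, 5/8}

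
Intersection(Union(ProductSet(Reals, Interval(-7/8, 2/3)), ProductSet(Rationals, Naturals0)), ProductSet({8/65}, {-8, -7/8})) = ProductSet({8/65}, {-7/8})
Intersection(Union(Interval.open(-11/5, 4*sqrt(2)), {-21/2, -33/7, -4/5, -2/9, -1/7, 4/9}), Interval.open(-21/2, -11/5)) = {-33/7}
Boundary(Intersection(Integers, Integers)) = Integers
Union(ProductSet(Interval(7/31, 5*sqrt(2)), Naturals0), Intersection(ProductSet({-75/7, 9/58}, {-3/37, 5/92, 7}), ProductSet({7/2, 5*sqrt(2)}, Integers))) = ProductSet(Interval(7/31, 5*sqrt(2)), Naturals0)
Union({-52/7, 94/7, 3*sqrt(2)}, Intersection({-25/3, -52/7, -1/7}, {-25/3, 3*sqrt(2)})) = {-25/3, -52/7, 94/7, 3*sqrt(2)}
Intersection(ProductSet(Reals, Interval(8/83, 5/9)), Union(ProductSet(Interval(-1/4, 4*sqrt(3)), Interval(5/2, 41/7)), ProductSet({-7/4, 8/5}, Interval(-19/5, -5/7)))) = EmptySet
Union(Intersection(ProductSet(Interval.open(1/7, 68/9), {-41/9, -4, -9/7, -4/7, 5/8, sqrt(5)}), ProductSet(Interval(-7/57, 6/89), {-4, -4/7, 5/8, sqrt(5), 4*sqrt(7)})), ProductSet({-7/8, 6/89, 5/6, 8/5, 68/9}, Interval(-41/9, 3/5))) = ProductSet({-7/8, 6/89, 5/6, 8/5, 68/9}, Interval(-41/9, 3/5))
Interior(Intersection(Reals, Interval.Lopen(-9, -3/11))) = Interval.open(-9, -3/11)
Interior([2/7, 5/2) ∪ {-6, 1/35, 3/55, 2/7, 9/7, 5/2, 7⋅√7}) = (2/7, 5/2)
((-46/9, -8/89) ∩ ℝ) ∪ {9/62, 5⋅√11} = (-46/9, -8/89) ∪ {9/62, 5⋅√11}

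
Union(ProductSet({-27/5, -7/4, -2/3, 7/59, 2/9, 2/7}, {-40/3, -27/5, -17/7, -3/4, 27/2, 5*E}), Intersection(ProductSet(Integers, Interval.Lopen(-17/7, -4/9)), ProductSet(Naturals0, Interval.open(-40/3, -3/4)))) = Union(ProductSet({-27/5, -7/4, -2/3, 7/59, 2/9, 2/7}, {-40/3, -27/5, -17/7, -3/4, 27/2, 5*E}), ProductSet(Naturals0, Interval.open(-17/7, -3/4)))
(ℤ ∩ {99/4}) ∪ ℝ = ℝ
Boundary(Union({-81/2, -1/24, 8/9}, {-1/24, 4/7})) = {-81/2, -1/24, 4/7, 8/9}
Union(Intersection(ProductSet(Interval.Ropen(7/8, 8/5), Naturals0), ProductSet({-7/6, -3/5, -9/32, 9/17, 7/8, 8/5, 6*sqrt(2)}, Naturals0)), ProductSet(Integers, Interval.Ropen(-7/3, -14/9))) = Union(ProductSet({7/8}, Naturals0), ProductSet(Integers, Interval.Ropen(-7/3, -14/9)))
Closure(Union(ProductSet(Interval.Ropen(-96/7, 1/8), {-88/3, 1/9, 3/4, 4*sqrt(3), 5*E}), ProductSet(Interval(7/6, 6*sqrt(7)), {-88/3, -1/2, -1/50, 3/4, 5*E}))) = Union(ProductSet(Interval(-96/7, 1/8), {-88/3, 1/9, 3/4, 4*sqrt(3), 5*E}), ProductSet(Interval(7/6, 6*sqrt(7)), {-88/3, -1/2, -1/50, 3/4, 5*E}))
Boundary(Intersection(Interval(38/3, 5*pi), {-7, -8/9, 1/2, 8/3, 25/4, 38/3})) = {38/3}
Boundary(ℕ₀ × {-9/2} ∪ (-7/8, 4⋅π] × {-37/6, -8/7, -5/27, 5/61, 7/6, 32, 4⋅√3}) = (ℕ₀ × {-9/2}) ∪ ([-7/8, 4⋅π] × {-37/6, -8/7, -5/27, 5/61, 7/6, 32, 4⋅√3})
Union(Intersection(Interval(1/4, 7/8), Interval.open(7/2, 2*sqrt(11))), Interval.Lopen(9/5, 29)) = Interval.Lopen(9/5, 29)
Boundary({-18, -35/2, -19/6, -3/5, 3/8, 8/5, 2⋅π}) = {-18, -35/2, -19/6, -3/5, 3/8, 8/5, 2⋅π}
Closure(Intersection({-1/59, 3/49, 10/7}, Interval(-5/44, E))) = {-1/59, 3/49, 10/7}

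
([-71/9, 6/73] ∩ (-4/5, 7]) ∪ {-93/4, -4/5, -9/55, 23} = {-93/4, 23} ∪ [-4/5, 6/73]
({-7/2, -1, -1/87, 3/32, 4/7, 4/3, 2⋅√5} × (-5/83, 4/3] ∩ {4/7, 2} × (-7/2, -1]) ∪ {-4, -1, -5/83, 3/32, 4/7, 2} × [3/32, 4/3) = {-4, -1, -5/83, 3/32, 4/7, 2} × [3/32, 4/3)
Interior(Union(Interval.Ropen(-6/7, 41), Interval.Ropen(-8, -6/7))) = Interval.open(-8, 41)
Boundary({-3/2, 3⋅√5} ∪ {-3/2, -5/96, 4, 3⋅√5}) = {-3/2, -5/96, 4, 3⋅√5}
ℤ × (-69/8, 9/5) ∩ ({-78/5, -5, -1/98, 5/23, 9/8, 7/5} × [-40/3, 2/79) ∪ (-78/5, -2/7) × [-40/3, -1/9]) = ({-5} × (-69/8, 2/79)) ∪ ({-15, -14, …, -1} × (-69/8, -1/9])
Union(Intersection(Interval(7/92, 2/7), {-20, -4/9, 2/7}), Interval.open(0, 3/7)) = Interval.open(0, 3/7)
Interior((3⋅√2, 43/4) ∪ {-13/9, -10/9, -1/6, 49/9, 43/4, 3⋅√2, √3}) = (3⋅√2, 43/4)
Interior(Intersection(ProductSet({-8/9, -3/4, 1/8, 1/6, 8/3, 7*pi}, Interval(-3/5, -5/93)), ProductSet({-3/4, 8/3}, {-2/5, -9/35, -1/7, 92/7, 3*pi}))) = EmptySet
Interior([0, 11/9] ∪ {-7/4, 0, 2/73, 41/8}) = (0, 11/9)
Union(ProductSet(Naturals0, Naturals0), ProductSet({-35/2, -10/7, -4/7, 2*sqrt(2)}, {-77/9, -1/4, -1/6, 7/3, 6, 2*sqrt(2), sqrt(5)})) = Union(ProductSet({-35/2, -10/7, -4/7, 2*sqrt(2)}, {-77/9, -1/4, -1/6, 7/3, 6, 2*sqrt(2), sqrt(5)}), ProductSet(Naturals0, Naturals0))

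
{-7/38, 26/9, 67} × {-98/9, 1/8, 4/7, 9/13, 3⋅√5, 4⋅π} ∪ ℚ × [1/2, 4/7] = (ℚ × [1/2, 4/7]) ∪ ({-7/38, 26/9, 67} × {-98/9, 1/8, 4/7, 9/13, 3⋅√5, 4⋅π})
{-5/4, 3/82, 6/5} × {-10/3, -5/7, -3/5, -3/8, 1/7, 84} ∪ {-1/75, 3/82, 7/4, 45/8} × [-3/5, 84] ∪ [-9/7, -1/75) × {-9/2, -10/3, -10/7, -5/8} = ({-1/75, 3/82, 7/4, 45/8} × [-3/5, 84]) ∪ ([-9/7, -1/75) × {-9/2, -10/3, -10/7, -5/8}) ∪ ({-5/4, 3/82, 6/5} × {-10/3, -5/7, -3/5, -3/8, 1/7, 84})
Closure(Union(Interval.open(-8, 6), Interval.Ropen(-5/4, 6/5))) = Interval(-8, 6)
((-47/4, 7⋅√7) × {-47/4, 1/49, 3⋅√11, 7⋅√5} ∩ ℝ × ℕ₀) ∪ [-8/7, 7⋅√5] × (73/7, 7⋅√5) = [-8/7, 7⋅√5] × (73/7, 7⋅√5)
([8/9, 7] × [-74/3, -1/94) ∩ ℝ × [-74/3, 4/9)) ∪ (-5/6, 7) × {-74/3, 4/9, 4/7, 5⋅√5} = ([8/9, 7] × [-74/3, -1/94)) ∪ ((-5/6, 7) × {-74/3, 4/9, 4/7, 5⋅√5})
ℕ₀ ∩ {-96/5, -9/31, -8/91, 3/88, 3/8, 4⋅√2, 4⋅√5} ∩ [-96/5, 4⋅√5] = ∅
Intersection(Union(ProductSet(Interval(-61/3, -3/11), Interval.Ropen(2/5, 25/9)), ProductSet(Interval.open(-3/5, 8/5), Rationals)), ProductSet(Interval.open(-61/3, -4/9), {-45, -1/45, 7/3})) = Union(ProductSet(Interval.open(-61/3, -4/9), {7/3}), ProductSet(Interval.open(-3/5, -4/9), {-45, -1/45, 7/3}))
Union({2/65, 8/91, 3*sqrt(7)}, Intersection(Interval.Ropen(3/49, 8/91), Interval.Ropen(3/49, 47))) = Union({2/65, 3*sqrt(7)}, Interval(3/49, 8/91))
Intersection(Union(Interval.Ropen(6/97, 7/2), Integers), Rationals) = Union(Integers, Intersection(Interval.Ropen(6/97, 7/2), Rationals))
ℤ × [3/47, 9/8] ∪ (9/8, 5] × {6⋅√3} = (ℤ × [3/47, 9/8]) ∪ ((9/8, 5] × {6⋅√3})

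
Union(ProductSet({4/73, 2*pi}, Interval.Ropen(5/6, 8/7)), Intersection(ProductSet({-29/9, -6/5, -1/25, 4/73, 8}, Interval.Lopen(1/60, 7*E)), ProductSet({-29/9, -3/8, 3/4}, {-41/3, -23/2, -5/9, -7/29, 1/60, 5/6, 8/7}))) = Union(ProductSet({-29/9}, {5/6, 8/7}), ProductSet({4/73, 2*pi}, Interval.Ropen(5/6, 8/7)))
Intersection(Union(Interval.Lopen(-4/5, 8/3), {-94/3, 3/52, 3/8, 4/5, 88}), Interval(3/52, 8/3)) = Interval(3/52, 8/3)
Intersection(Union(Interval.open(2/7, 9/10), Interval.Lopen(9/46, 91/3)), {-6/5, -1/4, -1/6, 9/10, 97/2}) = {9/10}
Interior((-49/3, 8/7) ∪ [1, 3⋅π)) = (-49/3, 3⋅π)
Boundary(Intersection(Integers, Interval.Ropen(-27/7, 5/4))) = Range(-3, 2, 1)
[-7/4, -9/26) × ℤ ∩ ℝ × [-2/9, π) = [-7/4, -9/26) × {0, 1, 2, 3}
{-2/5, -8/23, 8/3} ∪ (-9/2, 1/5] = (-9/2, 1/5] ∪ {8/3}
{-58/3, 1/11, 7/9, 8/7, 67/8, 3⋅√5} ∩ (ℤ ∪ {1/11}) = {1/11}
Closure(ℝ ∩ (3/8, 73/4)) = [3/8, 73/4]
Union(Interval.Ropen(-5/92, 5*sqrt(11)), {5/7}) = Interval.Ropen(-5/92, 5*sqrt(11))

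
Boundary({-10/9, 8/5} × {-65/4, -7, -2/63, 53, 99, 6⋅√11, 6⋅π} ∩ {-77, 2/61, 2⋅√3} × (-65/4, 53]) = ∅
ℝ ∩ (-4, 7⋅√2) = (-4, 7⋅√2)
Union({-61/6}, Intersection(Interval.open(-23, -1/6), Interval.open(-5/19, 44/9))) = Union({-61/6}, Interval.open(-5/19, -1/6))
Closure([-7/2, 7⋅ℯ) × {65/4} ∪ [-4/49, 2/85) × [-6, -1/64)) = ({-4/49, 2/85} × [-6, -1/64]) ∪ ([-4/49, 2/85] × {-6, -1/64}) ∪ ([-7/2, 7⋅ℯ] × {65/4}) ∪ ([-4/49, 2/85) × [-6, -1/64))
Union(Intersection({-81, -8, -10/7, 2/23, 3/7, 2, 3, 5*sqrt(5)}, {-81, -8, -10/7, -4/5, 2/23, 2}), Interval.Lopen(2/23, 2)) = Union({-81, -8, -10/7}, Interval(2/23, 2))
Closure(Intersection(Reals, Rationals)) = Reals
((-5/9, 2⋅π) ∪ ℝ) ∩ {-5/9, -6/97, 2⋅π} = {-5/9, -6/97, 2⋅π}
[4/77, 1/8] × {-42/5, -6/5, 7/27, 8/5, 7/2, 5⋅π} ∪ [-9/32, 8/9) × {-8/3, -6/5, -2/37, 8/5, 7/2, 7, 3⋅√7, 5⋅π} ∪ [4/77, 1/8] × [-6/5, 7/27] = ([4/77, 1/8] × ({-42/5, 8/5, 7/2, 5⋅π} ∪ [-6/5, 7/27])) ∪ ([-9/32, 8/9) × {-8/3, -6/5, -2/37, 8/5, 7/2, 7, 3⋅√7, 5⋅π})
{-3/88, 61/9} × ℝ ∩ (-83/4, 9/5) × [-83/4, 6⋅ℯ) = {-3/88} × [-83/4, 6⋅ℯ)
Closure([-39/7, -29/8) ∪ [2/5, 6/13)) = [-39/7, -29/8] ∪ [2/5, 6/13]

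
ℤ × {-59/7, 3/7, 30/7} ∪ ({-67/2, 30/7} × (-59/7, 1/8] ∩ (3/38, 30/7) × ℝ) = ℤ × {-59/7, 3/7, 30/7}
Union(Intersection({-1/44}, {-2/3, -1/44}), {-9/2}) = {-9/2, -1/44}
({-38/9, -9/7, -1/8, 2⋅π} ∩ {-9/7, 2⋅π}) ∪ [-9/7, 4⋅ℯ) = [-9/7, 4⋅ℯ)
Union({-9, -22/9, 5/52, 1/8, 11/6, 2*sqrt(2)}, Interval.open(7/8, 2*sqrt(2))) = Union({-9, -22/9, 5/52, 1/8}, Interval.Lopen(7/8, 2*sqrt(2)))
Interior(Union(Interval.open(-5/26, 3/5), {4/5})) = Interval.open(-5/26, 3/5)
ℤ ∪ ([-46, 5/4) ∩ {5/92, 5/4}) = ℤ ∪ {5/92}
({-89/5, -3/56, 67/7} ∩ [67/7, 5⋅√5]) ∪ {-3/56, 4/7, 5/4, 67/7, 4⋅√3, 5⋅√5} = {-3/56, 4/7, 5/4, 67/7, 4⋅√3, 5⋅√5}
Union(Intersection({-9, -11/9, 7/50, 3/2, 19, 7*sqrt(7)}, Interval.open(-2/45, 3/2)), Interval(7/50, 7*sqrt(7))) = Interval(7/50, 7*sqrt(7))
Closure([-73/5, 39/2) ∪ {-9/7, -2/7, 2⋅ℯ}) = [-73/5, 39/2]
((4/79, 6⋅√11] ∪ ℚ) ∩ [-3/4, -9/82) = ℚ ∩ [-3/4, -9/82)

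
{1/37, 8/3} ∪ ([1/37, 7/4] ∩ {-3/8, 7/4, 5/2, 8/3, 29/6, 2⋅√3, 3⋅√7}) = {1/37, 7/4, 8/3}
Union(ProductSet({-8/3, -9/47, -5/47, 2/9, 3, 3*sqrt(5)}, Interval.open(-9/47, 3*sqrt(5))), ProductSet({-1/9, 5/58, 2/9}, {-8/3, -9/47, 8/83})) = Union(ProductSet({-1/9, 5/58, 2/9}, {-8/3, -9/47, 8/83}), ProductSet({-8/3, -9/47, -5/47, 2/9, 3, 3*sqrt(5)}, Interval.open(-9/47, 3*sqrt(5))))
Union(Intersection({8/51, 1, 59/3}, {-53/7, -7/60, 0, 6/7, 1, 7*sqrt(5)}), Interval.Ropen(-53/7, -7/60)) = Union({1}, Interval.Ropen(-53/7, -7/60))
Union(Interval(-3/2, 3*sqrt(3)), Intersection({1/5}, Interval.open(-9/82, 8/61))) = Interval(-3/2, 3*sqrt(3))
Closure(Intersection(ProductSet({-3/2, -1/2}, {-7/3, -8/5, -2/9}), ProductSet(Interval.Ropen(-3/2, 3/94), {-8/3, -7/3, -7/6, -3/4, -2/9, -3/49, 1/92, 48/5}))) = ProductSet({-3/2, -1/2}, {-7/3, -2/9})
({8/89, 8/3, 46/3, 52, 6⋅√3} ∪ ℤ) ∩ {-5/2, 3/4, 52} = {52}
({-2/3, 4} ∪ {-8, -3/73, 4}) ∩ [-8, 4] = {-8, -2/3, -3/73, 4}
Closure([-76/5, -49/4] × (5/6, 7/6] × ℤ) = [-76/5, -49/4] × [5/6, 7/6] × ℤ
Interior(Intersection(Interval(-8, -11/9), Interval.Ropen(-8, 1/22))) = Interval.open(-8, -11/9)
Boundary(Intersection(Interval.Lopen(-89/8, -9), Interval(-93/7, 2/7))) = {-89/8, -9}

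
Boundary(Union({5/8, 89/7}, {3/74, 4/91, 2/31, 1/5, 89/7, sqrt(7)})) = {3/74, 4/91, 2/31, 1/5, 5/8, 89/7, sqrt(7)}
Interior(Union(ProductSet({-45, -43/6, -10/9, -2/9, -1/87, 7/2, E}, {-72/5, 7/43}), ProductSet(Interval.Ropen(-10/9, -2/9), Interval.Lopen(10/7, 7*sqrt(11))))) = ProductSet(Interval.open(-10/9, -2/9), Interval.open(10/7, 7*sqrt(11)))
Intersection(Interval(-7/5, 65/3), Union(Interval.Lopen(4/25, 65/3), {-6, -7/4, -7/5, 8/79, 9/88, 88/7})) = Union({-7/5, 8/79, 9/88}, Interval.Lopen(4/25, 65/3))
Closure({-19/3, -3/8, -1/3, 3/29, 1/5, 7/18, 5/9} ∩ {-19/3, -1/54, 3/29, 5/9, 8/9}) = {-19/3, 3/29, 5/9}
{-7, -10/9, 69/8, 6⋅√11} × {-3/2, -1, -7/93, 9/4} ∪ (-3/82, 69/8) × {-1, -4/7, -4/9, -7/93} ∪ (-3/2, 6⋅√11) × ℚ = ((-3/2, 6⋅√11) × ℚ) ∪ ({-7, -10/9, 69/8, 6⋅√11} × {-3/2, -1, -7/93, 9/4})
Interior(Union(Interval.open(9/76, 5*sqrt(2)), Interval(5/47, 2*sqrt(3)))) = Interval.open(5/47, 5*sqrt(2))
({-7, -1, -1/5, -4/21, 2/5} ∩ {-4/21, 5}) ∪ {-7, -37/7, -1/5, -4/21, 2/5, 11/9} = {-7, -37/7, -1/5, -4/21, 2/5, 11/9}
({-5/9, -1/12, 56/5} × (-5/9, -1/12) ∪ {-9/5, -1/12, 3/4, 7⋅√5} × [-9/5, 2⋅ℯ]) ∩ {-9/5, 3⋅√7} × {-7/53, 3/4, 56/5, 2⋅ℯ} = {-9/5} × {-7/53, 3/4, 2⋅ℯ}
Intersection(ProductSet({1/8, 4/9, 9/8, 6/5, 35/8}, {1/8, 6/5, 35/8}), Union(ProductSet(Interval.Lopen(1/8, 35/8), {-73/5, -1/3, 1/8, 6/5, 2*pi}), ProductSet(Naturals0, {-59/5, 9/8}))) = ProductSet({4/9, 9/8, 6/5, 35/8}, {1/8, 6/5})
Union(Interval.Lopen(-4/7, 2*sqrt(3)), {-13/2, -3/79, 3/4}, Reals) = Interval(-oo, oo)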